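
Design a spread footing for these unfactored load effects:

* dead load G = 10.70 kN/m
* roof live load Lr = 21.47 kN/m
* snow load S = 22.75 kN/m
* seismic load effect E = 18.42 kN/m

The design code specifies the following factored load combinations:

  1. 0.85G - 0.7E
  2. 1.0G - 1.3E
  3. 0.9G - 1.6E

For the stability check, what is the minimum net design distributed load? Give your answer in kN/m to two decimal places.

-19.84 kN/m

1. 0.85(10.70) - 0.7(18.42) = -3.80
2. 1.0(10.70) - 1.3(18.42) = 10.70 - 23.95 = -13.25
3. 0.9(10.70) - 1.6(18.42) = 9.63 - 29.47 = -19.84
Combination 3 gives the minimum: -19.84 kN/m.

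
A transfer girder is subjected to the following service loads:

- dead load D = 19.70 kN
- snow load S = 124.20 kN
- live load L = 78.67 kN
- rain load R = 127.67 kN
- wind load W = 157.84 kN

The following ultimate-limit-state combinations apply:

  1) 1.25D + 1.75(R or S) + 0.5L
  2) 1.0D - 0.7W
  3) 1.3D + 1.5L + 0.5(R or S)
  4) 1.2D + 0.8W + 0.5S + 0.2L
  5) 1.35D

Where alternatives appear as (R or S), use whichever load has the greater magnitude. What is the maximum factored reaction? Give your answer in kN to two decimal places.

287.38 kN

(R or S) → R = 127.67 kN.
1) 1.25(19.70) + 1.75(127.67) + 0.5(78.67) = 287.38
2) 1.0(19.70) - 0.7(157.84) = 19.70 - 110.49 = -90.79
3) 1.3(19.70) + 1.5(78.67) + 0.5(127.67) = 207.45
4) 1.2(19.70) + 0.8(157.84) + 0.5(124.20) + 0.2(78.67) = 227.75
5) 1.35(19.70) = 26.60
The controlling combination is 1, giving 287.38 kN.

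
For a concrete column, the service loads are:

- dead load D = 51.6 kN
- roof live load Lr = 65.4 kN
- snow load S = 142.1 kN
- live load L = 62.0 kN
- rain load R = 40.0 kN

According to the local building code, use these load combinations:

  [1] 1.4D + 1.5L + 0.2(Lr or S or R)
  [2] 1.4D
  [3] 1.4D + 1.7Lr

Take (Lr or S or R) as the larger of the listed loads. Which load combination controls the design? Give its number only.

(Lr or S or R) → S = 142.1 kN.
[1] 1.4(51.6) + 1.5(62.0) + 0.2(142.1) = 193.7
[2] 1.4(51.6) = 72.2
[3] 1.4(51.6) + 1.7(65.4) = 72.2 + 111.2 = 183.4
The largest value is 193.7 kN from combination 1.

Combination 1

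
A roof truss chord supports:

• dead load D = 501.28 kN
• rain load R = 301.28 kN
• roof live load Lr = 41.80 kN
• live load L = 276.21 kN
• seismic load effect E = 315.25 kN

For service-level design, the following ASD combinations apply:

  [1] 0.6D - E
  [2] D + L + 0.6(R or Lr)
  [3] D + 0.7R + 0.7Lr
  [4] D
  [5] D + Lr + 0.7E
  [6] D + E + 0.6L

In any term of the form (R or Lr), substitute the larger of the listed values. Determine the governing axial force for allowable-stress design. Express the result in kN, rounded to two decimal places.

982.26 kN

(R or Lr) → R = 301.28 kN.
[1] 0.6(501.28) - 1.0(315.25) = 300.77 - 315.25 = -14.48
[2] 1.0(501.28) + 1.0(276.21) + 0.6(301.28) = 501.28 + 276.21 + 180.77 = 958.26
[3] 1.0(501.28) + 0.7(301.28) + 0.7(41.80) = 501.28 + 210.90 + 29.26 = 741.44
[4] 1.0(501.28) = 501.28
[5] 1.0(501.28) + 1.0(41.80) + 0.7(315.25) = 501.28 + 41.80 + 220.68 = 763.76
[6] 1.0(501.28) + 1.0(315.25) + 0.6(276.21) = 501.28 + 315.25 + 165.73 = 982.26
Combination 6 governs: N = 982.26 kN.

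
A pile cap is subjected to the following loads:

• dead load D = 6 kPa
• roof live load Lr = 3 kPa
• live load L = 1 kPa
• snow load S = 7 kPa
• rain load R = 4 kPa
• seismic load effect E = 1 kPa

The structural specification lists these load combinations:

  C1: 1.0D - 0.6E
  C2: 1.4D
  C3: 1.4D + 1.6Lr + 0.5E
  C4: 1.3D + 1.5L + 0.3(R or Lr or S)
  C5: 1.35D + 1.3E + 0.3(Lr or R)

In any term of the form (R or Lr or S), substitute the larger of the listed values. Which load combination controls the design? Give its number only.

(R or Lr or S) → S = 7 kPa; (Lr or R) → R = 4 kPa.
C1: 1.0(6) - 0.6(1) = 6.0 - 0.6 = 5.4
C2: 1.4(6) = 8.4
C3: 1.4(6) + 1.6(3) + 0.5(1) = 8.4 + 4.8 + 0.5 = 13.7
C4: 1.3(6) + 1.5(1) + 0.3(7) = 7.8 + 1.5 + 2.1 = 11.4
C5: 1.35(6) + 1.3(1) + 0.3(4) = 8.1 + 1.3 + 1.2 = 10.6
The largest value is 13.7 kPa from combination 3.

Combination 3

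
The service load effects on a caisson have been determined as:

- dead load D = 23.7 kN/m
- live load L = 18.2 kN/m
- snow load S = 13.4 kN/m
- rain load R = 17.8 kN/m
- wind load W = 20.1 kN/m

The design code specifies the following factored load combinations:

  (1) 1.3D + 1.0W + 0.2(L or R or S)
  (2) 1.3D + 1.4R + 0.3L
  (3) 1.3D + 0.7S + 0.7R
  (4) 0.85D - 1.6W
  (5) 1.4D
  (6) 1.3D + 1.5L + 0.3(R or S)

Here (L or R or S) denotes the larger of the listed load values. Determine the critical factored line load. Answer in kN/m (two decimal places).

(L or R or S) → L = 18.2 kN/m; (R or S) → R = 17.8 kN/m.
(1) 1.3(23.7) + 1.0(20.1) + 0.2(18.2) = 30.81 + 20.10 + 3.64 = 54.55
(2) 1.3(23.7) + 1.4(17.8) + 0.3(18.2) = 30.81 + 24.92 + 5.46 = 61.19
(3) 1.3(23.7) + 0.7(13.4) + 0.7(17.8) = 30.81 + 9.38 + 12.46 = 52.65
(4) 0.85(23.7) - 1.6(20.1) = -12.02
(5) 1.4(23.7) = 33.18
(6) 1.3(23.7) + 1.5(18.2) + 0.3(17.8) = 30.81 + 27.30 + 5.34 = 63.45
Combination 6 governs: w_u = 63.45 kN/m.

63.45 kN/m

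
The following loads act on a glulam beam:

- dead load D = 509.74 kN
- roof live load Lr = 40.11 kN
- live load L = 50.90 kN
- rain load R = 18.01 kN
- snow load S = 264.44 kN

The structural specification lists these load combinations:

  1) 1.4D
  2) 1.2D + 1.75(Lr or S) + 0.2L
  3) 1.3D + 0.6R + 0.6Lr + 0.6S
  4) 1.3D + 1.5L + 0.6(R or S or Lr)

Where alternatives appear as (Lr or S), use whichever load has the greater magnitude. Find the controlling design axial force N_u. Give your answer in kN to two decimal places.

(Lr or S) → S = 264.44 kN; (R or S or Lr) → S = 264.44 kN.
1) 1.4(509.74) = 713.64
2) 1.2(509.74) + 1.75(264.44) + 0.2(50.90) = 1084.64
3) 1.3(509.74) + 0.6(18.01) + 0.6(40.11) + 0.6(264.44) = 856.20
4) 1.3(509.74) + 1.5(50.90) + 0.6(264.44) = 897.68
Combination 2 governs: N_u = 1084.64 kN.

1084.64 kN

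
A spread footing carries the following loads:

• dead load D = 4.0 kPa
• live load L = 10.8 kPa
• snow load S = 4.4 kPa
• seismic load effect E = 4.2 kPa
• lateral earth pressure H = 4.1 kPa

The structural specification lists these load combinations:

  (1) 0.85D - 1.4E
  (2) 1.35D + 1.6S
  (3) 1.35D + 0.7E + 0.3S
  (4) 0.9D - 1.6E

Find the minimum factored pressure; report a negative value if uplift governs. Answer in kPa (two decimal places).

(1) 0.85(4.0) - 1.4(4.2) = 3.40 - 5.88 = -2.48
(2) 1.35(4.0) + 1.6(4.4) = 5.40 + 7.04 = 12.44
(3) 1.35(4.0) + 0.7(4.2) + 0.3(4.4) = 5.40 + 2.94 + 1.32 = 9.66
(4) 0.9(4.0) - 1.6(4.2) = 3.60 - 6.72 = -3.12
Combination 4 gives the minimum: -3.12 kPa.

-3.12 kPa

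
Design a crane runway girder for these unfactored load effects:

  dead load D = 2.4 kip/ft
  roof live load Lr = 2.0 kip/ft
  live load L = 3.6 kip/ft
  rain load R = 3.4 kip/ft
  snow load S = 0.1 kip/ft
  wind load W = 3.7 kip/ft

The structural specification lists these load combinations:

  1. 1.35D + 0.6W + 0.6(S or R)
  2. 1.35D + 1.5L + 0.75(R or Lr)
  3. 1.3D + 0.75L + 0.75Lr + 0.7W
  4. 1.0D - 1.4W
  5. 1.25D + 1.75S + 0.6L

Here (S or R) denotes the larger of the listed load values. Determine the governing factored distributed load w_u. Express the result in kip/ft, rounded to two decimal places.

(S or R) → R = 3.4 kip/ft; (R or Lr) → R = 3.4 kip/ft.
1. 1.35(2.4) + 0.6(3.7) + 0.6(3.4) = 3.24 + 2.22 + 2.04 = 7.50
2. 1.35(2.4) + 1.5(3.6) + 0.75(3.4) = 3.24 + 5.40 + 2.55 = 11.19
3. 1.3(2.4) + 0.75(3.6) + 0.75(2.0) + 0.7(3.7) = 3.12 + 2.70 + 1.50 + 2.59 = 9.91
4. 1.0(2.4) - 1.4(3.7) = 2.40 - 5.18 = -2.78
5. 1.25(2.4) + 1.75(0.1) + 0.6(3.6) = 3.00 + 0.18 + 2.16 = 5.34
Maximum is from combination 2.

11.19 kip/ft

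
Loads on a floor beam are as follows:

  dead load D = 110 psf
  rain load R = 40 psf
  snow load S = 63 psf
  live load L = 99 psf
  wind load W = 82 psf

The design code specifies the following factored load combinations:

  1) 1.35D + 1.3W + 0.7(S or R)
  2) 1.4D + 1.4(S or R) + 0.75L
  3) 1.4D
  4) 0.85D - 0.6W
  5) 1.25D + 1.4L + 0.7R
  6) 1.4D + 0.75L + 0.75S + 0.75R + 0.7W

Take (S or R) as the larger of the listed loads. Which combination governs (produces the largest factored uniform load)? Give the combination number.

(S or R) → S = 63 psf.
1) 1.35(110) + 1.3(82) + 0.7(63) = 148.5 + 106.6 + 44.1 = 299.2
2) 1.4(110) + 1.4(63) + 0.75(99) = 154.0 + 88.2 + 74.3 = 316.5
3) 1.4(110) = 154.0
4) 0.85(110) - 0.6(82) = 93.5 - 49.2 = 44.3
5) 1.25(110) + 1.4(99) + 0.7(40) = 137.5 + 138.6 + 28.0 = 304.1
6) 1.4(110) + 0.75(99) + 0.75(63) + 0.75(40) + 0.7(82) = 362.9
The largest value is 362.9 psf from combination 6.

Combination 6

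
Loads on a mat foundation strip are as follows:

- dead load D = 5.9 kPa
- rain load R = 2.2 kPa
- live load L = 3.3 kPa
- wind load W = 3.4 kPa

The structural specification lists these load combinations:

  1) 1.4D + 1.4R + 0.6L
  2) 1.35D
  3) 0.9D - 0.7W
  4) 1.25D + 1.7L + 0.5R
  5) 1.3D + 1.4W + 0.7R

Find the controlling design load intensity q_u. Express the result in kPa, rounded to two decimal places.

1) 1.4(5.9) + 1.4(2.2) + 0.6(3.3) = 8.26 + 3.08 + 1.98 = 13.32
2) 1.35(5.9) = 7.97
3) 0.9(5.9) - 0.7(3.4) = 5.31 - 2.38 = 2.93
4) 1.25(5.9) + 1.7(3.3) + 0.5(2.2) = 7.38 + 5.61 + 1.10 = 14.09
5) 1.3(5.9) + 1.4(3.4) + 0.7(2.2) = 7.67 + 4.76 + 1.54 = 13.97
Combination 4 governs: q_u = 14.09 kPa.

14.09 kPa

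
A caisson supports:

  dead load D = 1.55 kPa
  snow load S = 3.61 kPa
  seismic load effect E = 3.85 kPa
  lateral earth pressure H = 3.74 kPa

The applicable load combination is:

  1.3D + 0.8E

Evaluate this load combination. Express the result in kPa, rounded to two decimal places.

1.3(1.55) + 0.8(3.85) = 2.02 + 3.08 = 5.10
q_u = 5.10 kPa.

5.10 kPa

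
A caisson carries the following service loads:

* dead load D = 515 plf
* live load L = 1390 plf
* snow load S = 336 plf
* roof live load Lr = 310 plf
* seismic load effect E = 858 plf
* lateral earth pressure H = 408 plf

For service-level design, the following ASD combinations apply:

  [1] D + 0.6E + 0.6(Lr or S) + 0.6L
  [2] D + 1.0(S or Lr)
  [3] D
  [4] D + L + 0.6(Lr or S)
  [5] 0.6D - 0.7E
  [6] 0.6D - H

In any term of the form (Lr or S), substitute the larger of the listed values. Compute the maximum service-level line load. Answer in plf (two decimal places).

2106.60 plf

(Lr or S) → S = 336 plf; (S or Lr) → S = 336 plf.
[1] 1.0(515) + 0.6(858) + 0.6(336) + 0.6(1390) = 515.00 + 514.80 + 201.60 + 834.00 = 2065.40
[2] 1.0(515) + 1.0(336) = 515.00 + 336.00 = 851.00
[3] 1.0(515) = 515.00
[4] 1.0(515) + 1.0(1390) + 0.6(336) = 515.00 + 1390.00 + 201.60 = 2106.60
[5] 0.6(515) - 0.7(858) = 309.00 - 600.60 = -291.60
[6] 0.6(515) - 1.0(408) = 309.00 - 408.00 = -99.00
Combination 4 governs: w = 2106.60 plf.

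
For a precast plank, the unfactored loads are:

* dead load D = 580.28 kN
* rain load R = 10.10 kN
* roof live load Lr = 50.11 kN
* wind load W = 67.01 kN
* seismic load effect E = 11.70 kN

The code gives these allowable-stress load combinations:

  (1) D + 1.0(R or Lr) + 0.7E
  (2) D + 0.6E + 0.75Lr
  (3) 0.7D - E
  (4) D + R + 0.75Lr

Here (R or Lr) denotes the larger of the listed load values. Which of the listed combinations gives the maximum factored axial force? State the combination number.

(R or Lr) → Lr = 50.11 kN.
(1) 1.0(580.28) + 1.0(50.11) + 0.7(11.70) = 638.58
(2) 1.0(580.28) + 0.6(11.70) + 0.75(50.11) = 624.88
(3) 0.7(580.28) - 1.0(11.70) = 394.50
(4) 1.0(580.28) + 1.0(10.10) + 0.75(50.11) = 627.96
The largest value is 638.58 kN from combination 1.

Combination 1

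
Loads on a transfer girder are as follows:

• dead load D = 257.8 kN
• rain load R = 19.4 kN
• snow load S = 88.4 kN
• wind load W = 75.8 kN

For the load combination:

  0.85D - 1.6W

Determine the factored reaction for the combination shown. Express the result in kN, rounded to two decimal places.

0.85(257.8) - 1.6(75.8) = 219.13 - 121.28 = 97.85
V_u = 97.85 kN.

97.85 kN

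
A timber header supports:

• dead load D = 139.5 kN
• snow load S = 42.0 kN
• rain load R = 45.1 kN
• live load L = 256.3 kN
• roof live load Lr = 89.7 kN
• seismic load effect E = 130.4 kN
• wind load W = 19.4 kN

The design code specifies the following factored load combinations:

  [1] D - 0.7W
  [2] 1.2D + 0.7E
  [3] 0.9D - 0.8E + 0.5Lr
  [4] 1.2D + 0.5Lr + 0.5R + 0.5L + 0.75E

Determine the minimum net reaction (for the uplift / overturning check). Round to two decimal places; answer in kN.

66.08 kN

[1] 1.0(139.5) - 0.7(19.4) = 139.50 - 13.58 = 125.92
[2] 1.2(139.5) + 0.7(130.4) = 167.40 + 91.28 = 258.68
[3] 0.9(139.5) - 0.8(130.4) + 0.5(89.7) = 125.55 - 104.32 + 44.85 = 66.08
[4] 1.2(139.5) + 0.5(89.7) + 0.5(45.1) + 0.5(256.3) + 0.75(130.4) = 167.40 + 44.85 + 22.55 + 128.15 + 97.80 = 460.75
Combination 3 gives the minimum: 66.08 kN.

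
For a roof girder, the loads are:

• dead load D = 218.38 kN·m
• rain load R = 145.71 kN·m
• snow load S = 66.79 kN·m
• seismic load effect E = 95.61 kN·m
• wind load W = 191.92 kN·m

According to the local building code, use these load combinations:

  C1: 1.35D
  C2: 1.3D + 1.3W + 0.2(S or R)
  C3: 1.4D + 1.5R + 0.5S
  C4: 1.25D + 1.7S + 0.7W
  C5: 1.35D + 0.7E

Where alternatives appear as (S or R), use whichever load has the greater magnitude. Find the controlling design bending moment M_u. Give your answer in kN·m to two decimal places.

(S or R) → R = 145.71 kN·m.
C1: 1.35(218.38) = 294.81
C2: 1.3(218.38) + 1.3(191.92) + 0.2(145.71) = 283.89 + 249.50 + 29.14 = 562.53
C3: 1.4(218.38) + 1.5(145.71) + 0.5(66.79) = 557.69
C4: 1.25(218.38) + 1.7(66.79) + 0.7(191.92) = 272.98 + 113.54 + 134.34 = 520.86
C5: 1.35(218.38) + 0.7(95.61) = 294.81 + 66.93 = 361.74
Maximum is from combination 2.

562.53 kN·m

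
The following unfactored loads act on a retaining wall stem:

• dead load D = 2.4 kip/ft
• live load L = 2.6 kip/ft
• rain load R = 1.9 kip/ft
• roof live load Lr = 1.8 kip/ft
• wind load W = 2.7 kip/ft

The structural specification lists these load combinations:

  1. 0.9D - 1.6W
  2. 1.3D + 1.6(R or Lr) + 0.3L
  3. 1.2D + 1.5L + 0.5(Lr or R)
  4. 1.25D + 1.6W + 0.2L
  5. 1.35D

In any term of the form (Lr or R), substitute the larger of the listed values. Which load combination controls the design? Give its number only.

(R or Lr) → R = 1.9 kip/ft; (Lr or R) → R = 1.9 kip/ft.
1. 0.9(2.4) - 1.6(2.7) = 2.16 - 4.32 = -2.16
2. 1.3(2.4) + 1.6(1.9) + 0.3(2.6) = 3.12 + 3.04 + 0.78 = 6.94
3. 1.2(2.4) + 1.5(2.6) + 0.5(1.9) = 2.88 + 3.90 + 0.95 = 7.73
4. 1.25(2.4) + 1.6(2.7) + 0.2(2.6) = 3.00 + 4.32 + 0.52 = 7.84
5. 1.35(2.4) = 3.24
The largest value is 7.84 kip/ft from combination 4.

Combination 4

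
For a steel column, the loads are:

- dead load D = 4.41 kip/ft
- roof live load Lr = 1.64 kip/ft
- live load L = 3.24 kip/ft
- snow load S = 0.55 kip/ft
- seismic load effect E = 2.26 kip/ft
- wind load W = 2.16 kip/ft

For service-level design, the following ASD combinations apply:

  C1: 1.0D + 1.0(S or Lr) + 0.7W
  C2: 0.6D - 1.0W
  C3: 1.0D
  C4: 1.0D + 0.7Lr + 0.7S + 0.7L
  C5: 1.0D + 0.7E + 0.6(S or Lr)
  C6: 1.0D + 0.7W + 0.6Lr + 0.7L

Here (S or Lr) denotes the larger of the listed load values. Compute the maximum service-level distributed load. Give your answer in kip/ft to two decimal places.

(S or Lr) → Lr = 1.64 kip/ft.
C1: 1.0(4.41) + 1.0(1.64) + 0.7(2.16) = 4.41 + 1.64 + 1.51 = 7.56
C2: 0.6(4.41) - 1.0(2.16) = 2.65 - 2.16 = 0.49
C3: 1.0(4.41) = 4.41
C4: 1.0(4.41) + 0.7(1.64) + 0.7(0.55) + 0.7(3.24) = 8.21
C5: 1.0(4.41) + 0.7(2.26) + 0.6(1.64) = 6.98
C6: 1.0(4.41) + 0.7(2.16) + 0.6(1.64) + 0.7(3.24) = 4.41 + 1.51 + 0.98 + 2.27 = 9.17
The controlling combination is 6, giving 9.17 kip/ft.

9.17 kip/ft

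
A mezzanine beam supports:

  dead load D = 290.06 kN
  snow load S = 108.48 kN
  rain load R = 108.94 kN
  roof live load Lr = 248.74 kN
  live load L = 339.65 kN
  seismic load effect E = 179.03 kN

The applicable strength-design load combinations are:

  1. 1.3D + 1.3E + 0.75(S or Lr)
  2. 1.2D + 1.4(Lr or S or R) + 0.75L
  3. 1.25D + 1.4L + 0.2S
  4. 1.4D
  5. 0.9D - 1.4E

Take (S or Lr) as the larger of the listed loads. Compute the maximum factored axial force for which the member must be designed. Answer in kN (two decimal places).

951.05 kN

(S or Lr) → Lr = 248.74 kN; (Lr or S or R) → Lr = 248.74 kN.
1. 1.3(290.06) + 1.3(179.03) + 0.75(248.74) = 796.37
2. 1.2(290.06) + 1.4(248.74) + 0.75(339.65) = 348.07 + 348.24 + 254.74 = 951.05
3. 1.25(290.06) + 1.4(339.65) + 0.2(108.48) = 859.78
4. 1.4(290.06) = 406.08
5. 0.9(290.06) - 1.4(179.03) = 261.05 - 250.64 = 10.41
Combination 2 governs: N_u = 951.05 kN.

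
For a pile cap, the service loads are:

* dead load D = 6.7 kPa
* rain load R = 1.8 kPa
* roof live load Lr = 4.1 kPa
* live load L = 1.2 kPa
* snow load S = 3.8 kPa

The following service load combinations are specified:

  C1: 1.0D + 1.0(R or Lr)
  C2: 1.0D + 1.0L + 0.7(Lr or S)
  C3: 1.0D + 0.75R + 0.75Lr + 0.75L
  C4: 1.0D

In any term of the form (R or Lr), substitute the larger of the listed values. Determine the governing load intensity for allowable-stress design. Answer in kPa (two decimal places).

(R or Lr) → Lr = 4.1 kPa; (Lr or S) → Lr = 4.1 kPa.
C1: 1.0(6.7) + 1.0(4.1) = 10.80
C2: 1.0(6.7) + 1.0(1.2) + 0.7(4.1) = 10.77
C3: 1.0(6.7) + 0.75(1.8) + 0.75(4.1) + 0.75(1.2) = 12.03
C4: 1.0(6.7) = 6.70
The controlling combination is 3, giving 12.03 kPa.

12.03 kPa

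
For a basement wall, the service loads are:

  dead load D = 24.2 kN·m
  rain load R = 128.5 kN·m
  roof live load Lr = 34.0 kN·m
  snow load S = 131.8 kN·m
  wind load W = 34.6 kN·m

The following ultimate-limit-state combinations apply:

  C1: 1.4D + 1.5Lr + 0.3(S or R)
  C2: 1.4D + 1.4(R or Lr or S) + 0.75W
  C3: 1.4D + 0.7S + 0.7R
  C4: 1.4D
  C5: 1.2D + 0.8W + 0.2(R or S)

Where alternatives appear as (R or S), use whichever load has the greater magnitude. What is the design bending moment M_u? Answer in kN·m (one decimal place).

244.4 kN·m

(S or R) → S = 131.8 kN·m; (R or Lr or S) → S = 131.8 kN·m; (R or S) → S = 131.8 kN·m.
C1: 1.4(24.2) + 1.5(34.0) + 0.3(131.8) = 124.4
C2: 1.4(24.2) + 1.4(131.8) + 0.75(34.6) = 244.4
C3: 1.4(24.2) + 0.7(131.8) + 0.7(128.5) = 216.1
C4: 1.4(24.2) = 33.9
C5: 1.2(24.2) + 0.8(34.6) + 0.2(131.8) = 83.1
The controlling combination is 2, giving 244.4 kN·m.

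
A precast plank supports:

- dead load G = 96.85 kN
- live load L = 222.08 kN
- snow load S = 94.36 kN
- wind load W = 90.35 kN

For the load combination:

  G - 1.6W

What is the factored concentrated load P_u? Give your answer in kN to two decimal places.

1.0(96.85) - 1.6(90.35) = -47.71
P_u = -47.71 kN.

-47.71 kN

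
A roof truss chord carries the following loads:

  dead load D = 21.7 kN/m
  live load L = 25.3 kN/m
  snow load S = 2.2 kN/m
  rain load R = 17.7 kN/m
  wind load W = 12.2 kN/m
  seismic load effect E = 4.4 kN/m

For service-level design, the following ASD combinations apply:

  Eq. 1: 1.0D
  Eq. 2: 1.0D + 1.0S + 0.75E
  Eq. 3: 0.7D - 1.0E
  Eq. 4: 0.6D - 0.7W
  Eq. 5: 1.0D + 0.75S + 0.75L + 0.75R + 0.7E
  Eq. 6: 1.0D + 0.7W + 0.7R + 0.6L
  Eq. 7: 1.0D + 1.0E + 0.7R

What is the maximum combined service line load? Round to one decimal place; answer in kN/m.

58.7 kN/m

Eq. 1: 1.0(21.7) = 21.7
Eq. 2: 1.0(21.7) + 1.0(2.2) + 0.75(4.4) = 21.7 + 2.2 + 3.3 = 27.2
Eq. 3: 0.7(21.7) - 1.0(4.4) = 15.2 - 4.4 = 10.8
Eq. 4: 0.6(21.7) - 0.7(12.2) = 13.0 - 8.5 = 4.5
Eq. 5: 1.0(21.7) + 0.75(2.2) + 0.75(25.3) + 0.75(17.7) + 0.7(4.4) = 58.7
Eq. 6: 1.0(21.7) + 0.7(12.2) + 0.7(17.7) + 0.6(25.3) = 21.7 + 8.5 + 12.4 + 15.2 = 57.8
Eq. 7: 1.0(21.7) + 1.0(4.4) + 0.7(17.7) = 21.7 + 4.4 + 12.4 = 38.5
Combination 5 governs: w = 58.7 kN/m.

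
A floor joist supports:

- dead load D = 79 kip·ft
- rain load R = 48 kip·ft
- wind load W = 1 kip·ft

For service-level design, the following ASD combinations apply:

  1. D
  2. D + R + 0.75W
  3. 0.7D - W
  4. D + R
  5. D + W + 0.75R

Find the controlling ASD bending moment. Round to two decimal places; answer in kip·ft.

127.75 kip·ft

1. 1.0(79) = 79.00
2. 1.0(79) + 1.0(48) + 0.75(1) = 79.00 + 48.00 + 0.75 = 127.75
3. 0.7(79) - 1.0(1) = 55.30 - 1.00 = 54.30
4. 1.0(79) + 1.0(48) = 79.00 + 48.00 = 127.00
5. 1.0(79) + 1.0(1) + 0.75(48) = 79.00 + 1.00 + 36.00 = 116.00
Combination 2 governs: M = 127.75 kip·ft.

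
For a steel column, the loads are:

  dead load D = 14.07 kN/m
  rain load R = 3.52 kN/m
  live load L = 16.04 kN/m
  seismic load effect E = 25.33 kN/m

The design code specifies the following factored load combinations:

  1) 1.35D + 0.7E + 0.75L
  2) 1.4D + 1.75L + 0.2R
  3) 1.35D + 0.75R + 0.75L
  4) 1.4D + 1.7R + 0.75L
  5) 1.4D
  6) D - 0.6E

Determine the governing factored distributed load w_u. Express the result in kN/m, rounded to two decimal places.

1) 1.35(14.07) + 0.7(25.33) + 0.75(16.04) = 48.76
2) 1.4(14.07) + 1.75(16.04) + 0.2(3.52) = 19.70 + 28.07 + 0.70 = 48.47
3) 1.35(14.07) + 0.75(3.52) + 0.75(16.04) = 18.99 + 2.64 + 12.03 = 33.66
4) 1.4(14.07) + 1.7(3.52) + 0.75(16.04) = 19.70 + 5.98 + 12.03 = 37.71
5) 1.4(14.07) = 19.70
6) 1.0(14.07) - 0.6(25.33) = 14.07 - 15.20 = -1.13
Combination 1 governs: w_u = 48.76 kN/m.

48.76 kN/m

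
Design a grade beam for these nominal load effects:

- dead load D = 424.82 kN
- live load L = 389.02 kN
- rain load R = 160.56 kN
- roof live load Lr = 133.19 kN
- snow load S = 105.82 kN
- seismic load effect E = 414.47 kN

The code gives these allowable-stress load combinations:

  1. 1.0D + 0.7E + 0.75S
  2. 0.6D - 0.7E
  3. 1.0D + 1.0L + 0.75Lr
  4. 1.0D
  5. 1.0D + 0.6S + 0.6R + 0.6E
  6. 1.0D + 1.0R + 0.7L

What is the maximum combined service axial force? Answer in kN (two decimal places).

913.73 kN

1. 1.0(424.82) + 0.7(414.47) + 0.75(105.82) = 794.31
2. 0.6(424.82) - 0.7(414.47) = 254.89 - 290.13 = -35.24
3. 1.0(424.82) + 1.0(389.02) + 0.75(133.19) = 424.82 + 389.02 + 99.89 = 913.73
4. 1.0(424.82) = 424.82
5. 1.0(424.82) + 0.6(105.82) + 0.6(160.56) + 0.6(414.47) = 424.82 + 63.49 + 96.34 + 248.68 = 833.33
6. 1.0(424.82) + 1.0(160.56) + 0.7(389.02) = 424.82 + 160.56 + 272.31 = 857.69
The controlling combination is 3, giving 913.73 kN.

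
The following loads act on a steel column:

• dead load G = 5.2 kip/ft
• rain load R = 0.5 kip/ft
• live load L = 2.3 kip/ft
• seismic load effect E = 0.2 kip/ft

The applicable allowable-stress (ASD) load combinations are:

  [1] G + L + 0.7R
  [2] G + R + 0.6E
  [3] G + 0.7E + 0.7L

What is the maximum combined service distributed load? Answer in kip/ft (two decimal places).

7.85 kip/ft

[1] 1.0(5.2) + 1.0(2.3) + 0.7(0.5) = 7.85
[2] 1.0(5.2) + 1.0(0.5) + 0.6(0.2) = 5.82
[3] 1.0(5.2) + 0.7(0.2) + 0.7(2.3) = 6.95
The controlling combination is 1, giving 7.85 kip/ft.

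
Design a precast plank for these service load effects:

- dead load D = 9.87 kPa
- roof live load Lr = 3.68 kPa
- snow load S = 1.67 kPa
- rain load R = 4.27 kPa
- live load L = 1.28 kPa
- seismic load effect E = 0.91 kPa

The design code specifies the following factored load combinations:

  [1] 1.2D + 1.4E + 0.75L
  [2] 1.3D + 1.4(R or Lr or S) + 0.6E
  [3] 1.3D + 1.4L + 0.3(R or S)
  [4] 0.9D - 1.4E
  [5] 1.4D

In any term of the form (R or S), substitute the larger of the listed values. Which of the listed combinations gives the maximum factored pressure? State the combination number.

Combination 2

(R or Lr or S) → R = 4.27 kPa; (R or S) → R = 4.27 kPa.
[1] 1.2(9.87) + 1.4(0.91) + 0.75(1.28) = 14.08
[2] 1.3(9.87) + 1.4(4.27) + 0.6(0.91) = 12.83 + 5.98 + 0.55 = 19.36
[3] 1.3(9.87) + 1.4(1.28) + 0.3(4.27) = 12.83 + 1.79 + 1.28 = 15.90
[4] 0.9(9.87) - 1.4(0.91) = 8.88 - 1.27 = 7.61
[5] 1.4(9.87) = 13.82
The largest value is 19.36 kPa from combination 2.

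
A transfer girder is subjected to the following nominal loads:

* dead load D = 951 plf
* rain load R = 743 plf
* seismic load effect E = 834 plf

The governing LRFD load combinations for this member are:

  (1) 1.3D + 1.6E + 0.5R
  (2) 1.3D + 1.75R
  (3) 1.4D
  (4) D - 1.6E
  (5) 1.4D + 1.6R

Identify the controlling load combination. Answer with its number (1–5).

(1) 1.3(951) + 1.6(834) + 0.5(743) = 2942.20
(2) 1.3(951) + 1.75(743) = 2536.55
(3) 1.4(951) = 1331.40
(4) 1.0(951) - 1.6(834) = -383.40
(5) 1.4(951) + 1.6(743) = 2520.20
The largest value is 2942.20 plf from combination 1.

Combination 1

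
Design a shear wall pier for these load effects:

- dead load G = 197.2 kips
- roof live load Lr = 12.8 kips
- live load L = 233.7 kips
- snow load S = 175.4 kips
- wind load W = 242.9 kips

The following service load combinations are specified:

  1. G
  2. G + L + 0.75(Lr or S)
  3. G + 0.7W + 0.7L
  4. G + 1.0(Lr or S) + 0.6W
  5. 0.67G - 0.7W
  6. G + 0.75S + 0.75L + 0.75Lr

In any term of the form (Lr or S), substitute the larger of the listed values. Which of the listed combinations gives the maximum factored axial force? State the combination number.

Combination 2

(Lr or S) → S = 175.4 kips.
1. 1.0(197.2) = 197.2
2. 1.0(197.2) + 1.0(233.7) + 0.75(175.4) = 197.2 + 233.7 + 131.6 = 562.5
3. 1.0(197.2) + 0.7(242.9) + 0.7(233.7) = 197.2 + 170.0 + 163.6 = 530.8
4. 1.0(197.2) + 1.0(175.4) + 0.6(242.9) = 197.2 + 175.4 + 145.7 = 518.3
5. 0.67(197.2) - 0.7(242.9) = 132.1 - 170.0 = -37.9
6. 1.0(197.2) + 0.75(175.4) + 0.75(233.7) + 0.75(12.8) = 513.6
The largest value is 562.5 kips from combination 2.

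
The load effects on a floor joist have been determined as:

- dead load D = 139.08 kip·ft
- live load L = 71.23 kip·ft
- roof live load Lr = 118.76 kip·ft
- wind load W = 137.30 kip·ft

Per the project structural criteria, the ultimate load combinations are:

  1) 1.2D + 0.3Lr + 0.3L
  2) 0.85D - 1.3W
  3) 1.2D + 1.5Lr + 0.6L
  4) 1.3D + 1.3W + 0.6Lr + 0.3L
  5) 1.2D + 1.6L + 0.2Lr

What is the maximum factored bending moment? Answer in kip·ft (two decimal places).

451.92 kip·ft

1) 1.2(139.08) + 0.3(118.76) + 0.3(71.23) = 223.89
2) 0.85(139.08) - 1.3(137.30) = -60.27
3) 1.2(139.08) + 1.5(118.76) + 0.6(71.23) = 387.77
4) 1.3(139.08) + 1.3(137.30) + 0.6(118.76) + 0.3(71.23) = 451.92
5) 1.2(139.08) + 1.6(71.23) + 0.2(118.76) = 304.62
Combination 4 governs: M_u = 451.92 kip·ft.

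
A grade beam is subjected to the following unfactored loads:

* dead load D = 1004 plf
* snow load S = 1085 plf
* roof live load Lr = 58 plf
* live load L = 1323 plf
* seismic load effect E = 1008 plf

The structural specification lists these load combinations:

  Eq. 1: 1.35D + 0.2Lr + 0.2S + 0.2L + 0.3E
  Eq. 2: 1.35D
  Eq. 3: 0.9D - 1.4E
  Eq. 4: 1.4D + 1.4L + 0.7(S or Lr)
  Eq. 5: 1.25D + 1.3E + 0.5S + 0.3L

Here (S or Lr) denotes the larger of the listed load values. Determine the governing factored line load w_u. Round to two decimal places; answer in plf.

4017.30 plf

(S or Lr) → S = 1085 plf.
Eq. 1: 1.35(1004) + 0.2(58) + 0.2(1085) + 0.2(1323) + 0.3(1008) = 1355.40 + 11.60 + 217.00 + 264.60 + 302.40 = 2151.00
Eq. 2: 1.35(1004) = 1355.40
Eq. 3: 0.9(1004) - 1.4(1008) = 903.60 - 1411.20 = -507.60
Eq. 4: 1.4(1004) + 1.4(1323) + 0.7(1085) = 1405.60 + 1852.20 + 759.50 = 4017.30
Eq. 5: 1.25(1004) + 1.3(1008) + 0.5(1085) + 0.3(1323) = 1255.00 + 1310.40 + 542.50 + 396.90 = 3504.80
Maximum is from combination 4.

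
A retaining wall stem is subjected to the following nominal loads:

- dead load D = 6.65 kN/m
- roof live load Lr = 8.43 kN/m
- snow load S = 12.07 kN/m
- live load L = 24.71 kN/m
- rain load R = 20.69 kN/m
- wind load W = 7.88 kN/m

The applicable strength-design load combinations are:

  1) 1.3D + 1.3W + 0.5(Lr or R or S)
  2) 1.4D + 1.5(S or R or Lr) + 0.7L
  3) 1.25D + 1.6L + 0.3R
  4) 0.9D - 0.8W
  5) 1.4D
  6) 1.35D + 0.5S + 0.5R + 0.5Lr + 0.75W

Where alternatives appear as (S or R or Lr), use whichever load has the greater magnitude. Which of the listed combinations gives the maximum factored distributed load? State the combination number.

Combination 2

(Lr or R or S) → R = 20.69 kN/m; (S or R or Lr) → R = 20.69 kN/m.
1) 1.3(6.65) + 1.3(7.88) + 0.5(20.69) = 29.23
2) 1.4(6.65) + 1.5(20.69) + 0.7(24.71) = 57.64
3) 1.25(6.65) + 1.6(24.71) + 0.3(20.69) = 8.31 + 39.54 + 6.21 = 54.06
4) 0.9(6.65) - 0.8(7.88) = -0.32
5) 1.4(6.65) = 9.31
6) 1.35(6.65) + 0.5(12.07) + 0.5(20.69) + 0.5(8.43) + 0.75(7.88) = 35.48
The largest value is 57.64 kN/m from combination 2.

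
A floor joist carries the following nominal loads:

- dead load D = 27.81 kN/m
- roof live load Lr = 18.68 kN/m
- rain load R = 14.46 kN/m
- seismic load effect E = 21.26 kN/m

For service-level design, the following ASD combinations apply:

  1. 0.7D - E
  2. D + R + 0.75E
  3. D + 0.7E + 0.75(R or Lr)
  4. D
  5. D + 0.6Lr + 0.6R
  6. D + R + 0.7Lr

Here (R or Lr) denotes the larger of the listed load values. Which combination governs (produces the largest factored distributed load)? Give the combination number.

(R or Lr) → Lr = 18.68 kN/m.
1. 0.7(27.81) - 1.0(21.26) = 19.47 - 21.26 = -1.79
2. 1.0(27.81) + 1.0(14.46) + 0.75(21.26) = 27.81 + 14.46 + 15.95 = 58.22
3. 1.0(27.81) + 0.7(21.26) + 0.75(18.68) = 27.81 + 14.88 + 14.01 = 56.70
4. 1.0(27.81) = 27.81
5. 1.0(27.81) + 0.6(18.68) + 0.6(14.46) = 47.69
6. 1.0(27.81) + 1.0(14.46) + 0.7(18.68) = 27.81 + 14.46 + 13.08 = 55.35
The largest value is 58.22 kN/m from combination 2.

Combination 2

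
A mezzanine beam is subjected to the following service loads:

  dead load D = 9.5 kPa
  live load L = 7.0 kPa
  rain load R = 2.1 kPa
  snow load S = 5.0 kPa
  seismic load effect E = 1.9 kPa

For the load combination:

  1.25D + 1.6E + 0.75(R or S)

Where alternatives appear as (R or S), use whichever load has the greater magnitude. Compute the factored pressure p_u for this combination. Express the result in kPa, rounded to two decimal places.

(R or S) → S = 5.0 kPa.
1.25(9.5) + 1.6(1.9) + 0.75(5.0) = 11.88 + 3.04 + 3.75 = 18.67
p_u = 18.67 kPa.

18.67 kPa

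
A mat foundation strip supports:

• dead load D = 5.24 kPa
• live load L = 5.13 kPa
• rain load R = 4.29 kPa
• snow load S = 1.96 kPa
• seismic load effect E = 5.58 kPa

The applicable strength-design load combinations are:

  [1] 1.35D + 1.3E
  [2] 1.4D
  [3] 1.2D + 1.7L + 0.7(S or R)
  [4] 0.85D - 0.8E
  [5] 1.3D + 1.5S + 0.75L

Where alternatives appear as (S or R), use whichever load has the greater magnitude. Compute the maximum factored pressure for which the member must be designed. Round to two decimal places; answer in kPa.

(S or R) → R = 4.29 kPa.
[1] 1.35(5.24) + 1.3(5.58) = 14.33
[2] 1.4(5.24) = 7.34
[3] 1.2(5.24) + 1.7(5.13) + 0.7(4.29) = 18.01
[4] 0.85(5.24) - 0.8(5.58) = -0.01
[5] 1.3(5.24) + 1.5(1.96) + 0.75(5.13) = 13.60
The controlling combination is 3, giving 18.01 kPa.

18.01 kPa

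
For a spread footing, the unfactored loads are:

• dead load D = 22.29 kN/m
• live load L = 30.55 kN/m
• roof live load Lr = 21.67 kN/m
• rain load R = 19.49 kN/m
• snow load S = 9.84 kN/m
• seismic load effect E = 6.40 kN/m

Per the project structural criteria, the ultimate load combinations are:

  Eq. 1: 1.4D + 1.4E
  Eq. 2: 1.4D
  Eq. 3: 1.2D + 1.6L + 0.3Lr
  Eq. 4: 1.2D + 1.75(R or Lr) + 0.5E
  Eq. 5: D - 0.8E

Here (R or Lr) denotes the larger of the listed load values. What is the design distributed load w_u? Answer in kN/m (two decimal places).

82.13 kN/m

(R or Lr) → Lr = 21.67 kN/m.
Eq. 1: 1.4(22.29) + 1.4(6.40) = 31.21 + 8.96 = 40.17
Eq. 2: 1.4(22.29) = 31.21
Eq. 3: 1.2(22.29) + 1.6(30.55) + 0.3(21.67) = 26.75 + 48.88 + 6.50 = 82.13
Eq. 4: 1.2(22.29) + 1.75(21.67) + 0.5(6.40) = 26.75 + 37.92 + 3.20 = 67.87
Eq. 5: 1.0(22.29) - 0.8(6.40) = 22.29 - 5.12 = 17.17
The controlling combination is 3, giving 82.13 kN/m.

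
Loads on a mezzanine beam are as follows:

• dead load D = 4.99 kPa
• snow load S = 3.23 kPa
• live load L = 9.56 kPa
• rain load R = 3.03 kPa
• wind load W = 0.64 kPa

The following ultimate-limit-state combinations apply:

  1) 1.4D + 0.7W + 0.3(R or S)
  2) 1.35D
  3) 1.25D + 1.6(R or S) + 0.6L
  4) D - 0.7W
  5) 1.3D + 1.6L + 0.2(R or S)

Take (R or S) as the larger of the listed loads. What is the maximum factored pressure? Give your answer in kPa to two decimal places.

(R or S) → S = 3.23 kPa.
1) 1.4(4.99) + 0.7(0.64) + 0.3(3.23) = 8.40
2) 1.35(4.99) = 6.74
3) 1.25(4.99) + 1.6(3.23) + 0.6(9.56) = 17.14
4) 1.0(4.99) - 0.7(0.64) = 4.99 - 0.45 = 4.54
5) 1.3(4.99) + 1.6(9.56) + 0.2(3.23) = 22.43
Maximum is from combination 5.

22.43 kPa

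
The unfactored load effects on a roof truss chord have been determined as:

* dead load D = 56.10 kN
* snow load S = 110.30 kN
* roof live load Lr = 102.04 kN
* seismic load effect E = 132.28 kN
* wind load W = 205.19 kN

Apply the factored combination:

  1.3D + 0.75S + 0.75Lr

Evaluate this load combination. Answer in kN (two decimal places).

232.19 kN

1.3(56.10) + 0.75(110.30) + 0.75(102.04) = 72.93 + 82.73 + 76.53 = 232.19
V_u = 232.19 kN.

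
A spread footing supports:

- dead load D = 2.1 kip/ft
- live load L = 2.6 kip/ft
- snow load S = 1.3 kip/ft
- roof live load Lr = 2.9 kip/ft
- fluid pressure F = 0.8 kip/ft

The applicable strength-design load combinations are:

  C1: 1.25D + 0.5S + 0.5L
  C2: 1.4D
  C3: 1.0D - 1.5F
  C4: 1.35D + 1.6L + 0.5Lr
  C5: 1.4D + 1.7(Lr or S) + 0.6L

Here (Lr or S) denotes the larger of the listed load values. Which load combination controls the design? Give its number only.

Combination 5

(Lr or S) → Lr = 2.9 kip/ft.
C1: 1.25(2.1) + 0.5(1.3) + 0.5(2.6) = 2.6 + 0.7 + 1.3 = 4.6
C2: 1.4(2.1) = 2.9
C3: 1.0(2.1) - 1.5(0.8) = 2.1 - 1.2 = 0.9
C4: 1.35(2.1) + 1.6(2.6) + 0.5(2.9) = 8.4
C5: 1.4(2.1) + 1.7(2.9) + 0.6(2.6) = 2.9 + 4.9 + 1.6 = 9.4
The largest value is 9.4 kip/ft from combination 5.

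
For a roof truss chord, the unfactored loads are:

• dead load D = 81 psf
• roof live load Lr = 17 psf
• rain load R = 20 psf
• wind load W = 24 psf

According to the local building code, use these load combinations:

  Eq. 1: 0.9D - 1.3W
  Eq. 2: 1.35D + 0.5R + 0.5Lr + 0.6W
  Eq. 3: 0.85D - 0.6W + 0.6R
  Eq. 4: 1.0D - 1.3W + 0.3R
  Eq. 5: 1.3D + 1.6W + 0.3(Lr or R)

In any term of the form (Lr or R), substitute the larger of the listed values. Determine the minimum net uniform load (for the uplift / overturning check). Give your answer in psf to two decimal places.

(Lr or R) → R = 20 psf.
Eq. 1: 0.9(81) - 1.3(24) = 41.70
Eq. 2: 1.35(81) + 0.5(20) + 0.5(17) + 0.6(24) = 142.25
Eq. 3: 0.85(81) - 0.6(24) + 0.6(20) = 66.45
Eq. 4: 1.0(81) - 1.3(24) + 0.3(20) = 55.80
Eq. 5: 1.3(81) + 1.6(24) + 0.3(20) = 149.70
Combination 1 gives the minimum: 41.70 psf.

41.70 psf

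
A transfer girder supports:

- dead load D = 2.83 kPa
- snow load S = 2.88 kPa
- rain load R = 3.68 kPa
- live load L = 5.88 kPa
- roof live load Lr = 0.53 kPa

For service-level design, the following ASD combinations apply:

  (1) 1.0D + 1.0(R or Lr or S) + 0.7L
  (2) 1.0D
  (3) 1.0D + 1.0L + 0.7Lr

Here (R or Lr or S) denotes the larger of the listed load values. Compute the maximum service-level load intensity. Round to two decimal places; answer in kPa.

10.63 kPa

(R or Lr or S) → R = 3.68 kPa.
(1) 1.0(2.83) + 1.0(3.68) + 0.7(5.88) = 2.83 + 3.68 + 4.12 = 10.63
(2) 1.0(2.83) = 2.83
(3) 1.0(2.83) + 1.0(5.88) + 0.7(0.53) = 2.83 + 5.88 + 0.37 = 9.08
The controlling combination is 1, giving 10.63 kPa.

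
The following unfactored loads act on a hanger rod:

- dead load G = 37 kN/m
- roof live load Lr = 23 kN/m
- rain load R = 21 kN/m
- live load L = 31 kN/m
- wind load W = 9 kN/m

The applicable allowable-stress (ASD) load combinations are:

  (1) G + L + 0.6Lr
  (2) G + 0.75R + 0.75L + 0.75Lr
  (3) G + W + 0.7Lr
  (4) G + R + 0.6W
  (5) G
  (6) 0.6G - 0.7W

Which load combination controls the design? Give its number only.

(1) 1.0(37) + 1.0(31) + 0.6(23) = 37.0 + 31.0 + 13.8 = 81.8
(2) 1.0(37) + 0.75(21) + 0.75(31) + 0.75(23) = 93.3
(3) 1.0(37) + 1.0(9) + 0.7(23) = 37.0 + 9.0 + 16.1 = 62.1
(4) 1.0(37) + 1.0(21) + 0.6(9) = 37.0 + 21.0 + 5.4 = 63.4
(5) 1.0(37) = 37.0
(6) 0.6(37) - 0.7(9) = 22.2 - 6.3 = 15.9
The largest value is 93.3 kN/m from combination 2.

Combination 2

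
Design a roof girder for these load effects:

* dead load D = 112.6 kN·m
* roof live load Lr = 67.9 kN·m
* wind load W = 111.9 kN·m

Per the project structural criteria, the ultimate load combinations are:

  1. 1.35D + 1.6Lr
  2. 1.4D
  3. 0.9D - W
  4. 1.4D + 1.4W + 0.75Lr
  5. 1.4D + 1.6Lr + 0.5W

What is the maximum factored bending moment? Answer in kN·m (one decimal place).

1. 1.35(112.6) + 1.6(67.9) = 260.7
2. 1.4(112.6) = 157.6
3. 0.9(112.6) - 1.0(111.9) = -10.6
4. 1.4(112.6) + 1.4(111.9) + 0.75(67.9) = 365.2
5. 1.4(112.6) + 1.6(67.9) + 0.5(111.9) = 322.2
Maximum is from combination 4.

365.2 kN·m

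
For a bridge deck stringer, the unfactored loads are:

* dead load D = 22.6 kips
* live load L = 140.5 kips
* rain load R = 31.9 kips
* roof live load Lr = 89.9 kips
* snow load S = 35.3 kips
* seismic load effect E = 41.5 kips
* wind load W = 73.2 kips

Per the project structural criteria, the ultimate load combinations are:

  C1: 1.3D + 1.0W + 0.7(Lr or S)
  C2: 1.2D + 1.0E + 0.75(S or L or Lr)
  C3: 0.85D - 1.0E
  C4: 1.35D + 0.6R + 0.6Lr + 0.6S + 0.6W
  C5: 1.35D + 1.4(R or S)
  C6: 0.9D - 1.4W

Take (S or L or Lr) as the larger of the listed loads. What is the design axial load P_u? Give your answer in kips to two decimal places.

174.00 kips

(Lr or S) → Lr = 89.9 kips; (S or L or Lr) → L = 140.5 kips; (R or S) → S = 35.3 kips.
C1: 1.3(22.6) + 1.0(73.2) + 0.7(89.9) = 29.38 + 73.20 + 62.93 = 165.51
C2: 1.2(22.6) + 1.0(41.5) + 0.75(140.5) = 27.12 + 41.50 + 105.38 = 174.00
C3: 0.85(22.6) - 1.0(41.5) = 19.21 - 41.50 = -22.29
C4: 1.35(22.6) + 0.6(31.9) + 0.6(89.9) + 0.6(35.3) + 0.6(73.2) = 30.51 + 19.14 + 53.94 + 21.18 + 43.92 = 168.69
C5: 1.35(22.6) + 1.4(35.3) = 30.51 + 49.42 = 79.93
C6: 0.9(22.6) - 1.4(73.2) = 20.34 - 102.48 = -82.14
Maximum is from combination 2.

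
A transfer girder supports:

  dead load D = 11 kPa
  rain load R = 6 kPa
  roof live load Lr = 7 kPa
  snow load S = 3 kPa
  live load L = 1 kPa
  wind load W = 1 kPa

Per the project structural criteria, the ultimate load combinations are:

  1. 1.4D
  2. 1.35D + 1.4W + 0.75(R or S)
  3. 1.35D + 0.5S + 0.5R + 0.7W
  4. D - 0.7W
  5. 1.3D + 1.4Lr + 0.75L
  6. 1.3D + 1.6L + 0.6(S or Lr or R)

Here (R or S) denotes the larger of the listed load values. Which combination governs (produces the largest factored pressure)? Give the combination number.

Combination 5

(R or S) → R = 6 kPa; (S or Lr or R) → Lr = 7 kPa.
1. 1.4(11) = 15.4
2. 1.35(11) + 1.4(1) + 0.75(6) = 20.8
3. 1.35(11) + 0.5(3) + 0.5(6) + 0.7(1) = 20.1
4. 1.0(11) - 0.7(1) = 10.3
5. 1.3(11) + 1.4(7) + 0.75(1) = 24.9
6. 1.3(11) + 1.6(1) + 0.6(7) = 20.1
The largest value is 24.9 kPa from combination 5.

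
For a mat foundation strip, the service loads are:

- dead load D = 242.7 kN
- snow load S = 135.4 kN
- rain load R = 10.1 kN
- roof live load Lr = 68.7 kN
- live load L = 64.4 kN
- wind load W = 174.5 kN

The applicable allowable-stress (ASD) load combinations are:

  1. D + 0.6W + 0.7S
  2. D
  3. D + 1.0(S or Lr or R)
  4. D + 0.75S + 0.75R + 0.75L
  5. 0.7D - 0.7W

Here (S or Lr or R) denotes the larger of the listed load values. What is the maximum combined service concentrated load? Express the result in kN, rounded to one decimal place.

442.2 kN

(S or Lr or R) → S = 135.4 kN.
1. 1.0(242.7) + 0.6(174.5) + 0.7(135.4) = 242.7 + 104.7 + 94.8 = 442.2
2. 1.0(242.7) = 242.7
3. 1.0(242.7) + 1.0(135.4) = 242.7 + 135.4 = 378.1
4. 1.0(242.7) + 0.75(135.4) + 0.75(10.1) + 0.75(64.4) = 400.1
5. 0.7(242.7) - 0.7(174.5) = 169.9 - 122.2 = 47.7
Maximum is from combination 1.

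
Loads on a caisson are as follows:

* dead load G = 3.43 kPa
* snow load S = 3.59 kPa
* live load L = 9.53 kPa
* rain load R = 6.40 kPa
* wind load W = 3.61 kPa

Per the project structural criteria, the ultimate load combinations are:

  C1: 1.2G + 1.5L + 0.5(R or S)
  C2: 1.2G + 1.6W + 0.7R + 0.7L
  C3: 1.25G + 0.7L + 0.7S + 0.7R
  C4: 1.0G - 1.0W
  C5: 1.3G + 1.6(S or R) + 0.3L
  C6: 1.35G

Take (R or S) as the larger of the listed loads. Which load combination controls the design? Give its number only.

Combination 1

(R or S) → R = 6.40 kPa; (S or R) → R = 6.40 kPa.
C1: 1.2(3.43) + 1.5(9.53) + 0.5(6.40) = 21.61
C2: 1.2(3.43) + 1.6(3.61) + 0.7(6.40) + 0.7(9.53) = 21.04
C3: 1.25(3.43) + 0.7(9.53) + 0.7(3.59) + 0.7(6.40) = 4.29 + 6.67 + 2.51 + 4.48 = 17.95
C4: 1.0(3.43) - 1.0(3.61) = 3.43 - 3.61 = -0.18
C5: 1.3(3.43) + 1.6(6.40) + 0.3(9.53) = 4.46 + 10.24 + 2.86 = 17.56
C6: 1.35(3.43) = 4.63
The largest value is 21.61 kPa from combination 1.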